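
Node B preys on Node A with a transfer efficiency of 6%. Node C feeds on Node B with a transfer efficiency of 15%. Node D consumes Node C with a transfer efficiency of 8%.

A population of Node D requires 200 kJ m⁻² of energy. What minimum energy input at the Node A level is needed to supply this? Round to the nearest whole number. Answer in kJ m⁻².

277778 kJ m⁻²

Cumulative transfer efficiency: 0.06 × 0.15 × 0.08 = 0.00072
Node A energy = 200 / 0.00072 = 277778 kJ m⁻²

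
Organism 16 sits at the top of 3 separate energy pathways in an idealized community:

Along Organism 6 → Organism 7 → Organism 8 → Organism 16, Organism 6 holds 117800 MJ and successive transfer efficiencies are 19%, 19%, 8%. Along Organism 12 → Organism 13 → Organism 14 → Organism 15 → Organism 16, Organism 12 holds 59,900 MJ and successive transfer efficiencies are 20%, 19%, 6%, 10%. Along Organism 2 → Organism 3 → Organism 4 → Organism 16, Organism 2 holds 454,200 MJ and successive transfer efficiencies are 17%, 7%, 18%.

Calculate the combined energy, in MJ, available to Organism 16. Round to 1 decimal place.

Via Organism 6: 117800 × 0.19 × 0.19 × 0.08 = 340.2064 MJ
Via Organism 12: 59900 × 0.2 × 0.19 × 0.06 × 0.1 = 13.6572 MJ
Via Organism 2: 454200 × 0.17 × 0.07 × 0.18 = 972.8964 MJ
Total at Organism 16: 340.2064 + 13.6572 + 972.8964 = 1326.76 MJ

1326.8 MJ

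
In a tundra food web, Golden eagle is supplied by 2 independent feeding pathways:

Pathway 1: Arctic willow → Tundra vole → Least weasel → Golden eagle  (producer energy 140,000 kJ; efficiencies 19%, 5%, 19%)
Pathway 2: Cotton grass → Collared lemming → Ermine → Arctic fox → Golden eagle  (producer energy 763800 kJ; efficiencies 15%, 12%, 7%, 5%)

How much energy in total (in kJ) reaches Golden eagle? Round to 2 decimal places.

300.82 kJ

Pathway 1: 140000 × 0.19 × 0.05 × 0.19 = 252.7 kJ
Pathway 2: 763800 × 0.15 × 0.12 × 0.07 × 0.05 = 48.1194 kJ
Total at Golden eagle: 252.7 + 48.1194 = 300.8194 kJ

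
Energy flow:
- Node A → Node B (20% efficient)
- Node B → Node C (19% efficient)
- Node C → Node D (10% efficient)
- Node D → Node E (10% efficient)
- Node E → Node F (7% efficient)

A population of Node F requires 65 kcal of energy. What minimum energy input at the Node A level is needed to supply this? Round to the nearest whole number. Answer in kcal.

Cumulative transfer efficiency: 0.2 × 0.19 × 0.1 × 0.1 × 0.07 = 0.0000266
Node A energy = 65 / 0.0000266 = 2443609 kcal

2443609 kcal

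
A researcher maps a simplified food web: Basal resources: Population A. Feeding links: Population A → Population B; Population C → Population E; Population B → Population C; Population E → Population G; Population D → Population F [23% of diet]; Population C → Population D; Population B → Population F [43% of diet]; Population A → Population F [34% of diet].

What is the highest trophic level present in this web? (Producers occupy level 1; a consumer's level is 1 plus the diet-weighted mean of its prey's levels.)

5

Population B: 1 + 1 = 2
Population C: 1 + 2 = 3
Population D: 1 + 3 = 4
Population E: 1 + 3 = 4
Population F: 1 + (0.23×4 + 0.43×2 + 0.34×1) = 3.12
Population G: 1 + 4 = 5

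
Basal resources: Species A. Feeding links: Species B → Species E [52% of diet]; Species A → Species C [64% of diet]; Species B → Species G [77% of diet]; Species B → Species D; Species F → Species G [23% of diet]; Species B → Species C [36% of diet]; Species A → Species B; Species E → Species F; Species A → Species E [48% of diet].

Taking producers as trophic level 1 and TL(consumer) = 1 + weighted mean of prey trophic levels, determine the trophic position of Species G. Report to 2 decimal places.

Species B: 1 + 1 = 2
Species C: 1 + (0.64×1 + 0.36×2) = 2.36
Species D: 1 + 2 = 3
Species E: 1 + (0.48×1 + 0.52×2) = 2.52
Species F: 1 + 2.52 = 3.52
Species G: 1 + (0.23×3.52 + 0.77×2) = 3.3496

3.35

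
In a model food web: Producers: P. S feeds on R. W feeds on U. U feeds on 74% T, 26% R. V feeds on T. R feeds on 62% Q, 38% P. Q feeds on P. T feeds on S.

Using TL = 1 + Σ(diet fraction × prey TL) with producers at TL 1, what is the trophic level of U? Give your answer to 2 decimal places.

5.10

Q: 1 + 1 = 2
R: 1 + (0.62×2 + 0.38×1) = 2.62
S: 1 + 2.62 = 3.62
T: 1 + 3.62 = 4.62
U: 1 + (0.74×4.62 + 0.26×2.62) = 5.1
V: 1 + 4.62 = 5.62
W: 1 + 5.1 = 6.1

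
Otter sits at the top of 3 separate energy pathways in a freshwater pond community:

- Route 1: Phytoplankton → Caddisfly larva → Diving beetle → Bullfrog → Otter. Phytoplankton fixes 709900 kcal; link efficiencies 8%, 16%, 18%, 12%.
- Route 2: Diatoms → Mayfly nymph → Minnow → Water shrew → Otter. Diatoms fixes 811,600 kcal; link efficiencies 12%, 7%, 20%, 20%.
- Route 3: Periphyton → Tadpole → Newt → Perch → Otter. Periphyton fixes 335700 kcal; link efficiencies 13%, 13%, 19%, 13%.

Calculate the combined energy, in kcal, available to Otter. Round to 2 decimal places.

609.10 kcal

Route 1: 709900 × 0.08 × 0.16 × 0.18 × 0.12 = 196.273152 kcal
Route 2: 811600 × 0.12 × 0.07 × 0.2 × 0.2 = 272.6976 kcal
Route 3: 335700 × 0.13 × 0.13 × 0.19 × 0.13 = 140.131251 kcal
Total at Otter: 196.273152 + 272.6976 + 140.131251 = 609.102003 kcal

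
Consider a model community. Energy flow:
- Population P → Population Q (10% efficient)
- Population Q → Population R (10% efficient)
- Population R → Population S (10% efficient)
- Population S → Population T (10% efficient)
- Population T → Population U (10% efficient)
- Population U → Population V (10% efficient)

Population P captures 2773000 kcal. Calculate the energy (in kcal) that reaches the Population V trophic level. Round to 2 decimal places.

Population Q: 2773000 × 0.1 = 277300 kcal
Population R: 277300 × 0.1 = 27730 kcal
Population S: 27730 × 0.1 = 2773 kcal
Population T: 2773 × 0.1 = 277.3 kcal
Population U: 277.3 × 0.1 = 27.73 kcal
Population V: 27.73 × 0.1 = 2.773 kcal

2.77 kcal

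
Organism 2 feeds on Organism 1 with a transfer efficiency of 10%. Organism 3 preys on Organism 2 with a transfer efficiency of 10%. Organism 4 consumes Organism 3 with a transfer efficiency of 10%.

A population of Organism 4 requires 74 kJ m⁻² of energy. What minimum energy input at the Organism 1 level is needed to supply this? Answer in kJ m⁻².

Cumulative transfer efficiency: 0.1 × 0.1 × 0.1 = 0.001
Organism 1 energy = 74 / 0.001 = 74000 kJ m⁻²

74000 kJ m⁻²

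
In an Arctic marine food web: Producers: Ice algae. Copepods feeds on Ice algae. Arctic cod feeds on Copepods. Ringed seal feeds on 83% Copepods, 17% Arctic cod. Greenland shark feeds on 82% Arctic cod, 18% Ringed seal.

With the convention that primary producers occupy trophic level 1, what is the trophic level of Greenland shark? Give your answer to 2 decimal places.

Copepods: 1 + 1 = 2
Arctic cod: 1 + 2 = 3
Ringed seal: 1 + (0.83×2 + 0.17×3) = 3.17
Greenland shark: 1 + (0.82×3 + 0.18×3.17) = 4.0306

4.03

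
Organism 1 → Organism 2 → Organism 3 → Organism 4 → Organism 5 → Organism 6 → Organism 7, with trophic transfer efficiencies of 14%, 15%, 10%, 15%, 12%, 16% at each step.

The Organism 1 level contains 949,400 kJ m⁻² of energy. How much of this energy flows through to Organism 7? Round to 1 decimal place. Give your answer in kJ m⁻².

5.7 kJ m⁻²

Organism 2: 949400 × 0.14 = 132916 kJ m⁻²
Organism 3: 132916 × 0.15 = 19937.4 kJ m⁻²
Organism 4: 19937.4 × 0.1 = 1993.74 kJ m⁻²
Organism 5: 1993.74 × 0.15 = 299.061 kJ m⁻²
Organism 6: 299.061 × 0.12 = 35.88732 kJ m⁻²
Organism 7: 35.88732 × 0.16 = 5.7419712 kJ m⁻²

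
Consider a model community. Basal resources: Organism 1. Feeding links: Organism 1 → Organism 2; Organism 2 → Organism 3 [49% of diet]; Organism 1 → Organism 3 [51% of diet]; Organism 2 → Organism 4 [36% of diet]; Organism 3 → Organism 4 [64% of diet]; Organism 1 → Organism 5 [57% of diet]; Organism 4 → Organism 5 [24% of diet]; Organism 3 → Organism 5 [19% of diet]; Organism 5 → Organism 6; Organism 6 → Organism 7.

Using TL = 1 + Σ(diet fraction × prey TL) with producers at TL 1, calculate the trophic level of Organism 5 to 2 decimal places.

Organism 2: 1 + 1 = 2
Organism 3: 1 + (0.49×2 + 0.51×1) = 2.49
Organism 4: 1 + (0.36×2 + 0.64×2.49) = 3.3136
Organism 5: 1 + (0.57×1 + 0.24×3.3136 + 0.19×2.49) = 2.838364
Organism 6: 1 + 2.838364 = 3.838364
Organism 7: 1 + 3.838364 = 4.838364

2.84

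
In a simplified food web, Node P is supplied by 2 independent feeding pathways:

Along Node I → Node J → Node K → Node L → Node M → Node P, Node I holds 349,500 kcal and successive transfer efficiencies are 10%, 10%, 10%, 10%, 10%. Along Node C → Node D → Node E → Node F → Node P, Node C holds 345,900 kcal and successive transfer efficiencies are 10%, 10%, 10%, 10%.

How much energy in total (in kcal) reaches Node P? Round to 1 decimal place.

Via Node I: 349500 × 0.1 × 0.1 × 0.1 × 0.1 × 0.1 = 3.495 kcal
Via Node C: 345900 × 0.1 × 0.1 × 0.1 × 0.1 = 34.59 kcal
Total at Node P: 3.495 + 34.59 = 38.085 kcal

38.1 kcal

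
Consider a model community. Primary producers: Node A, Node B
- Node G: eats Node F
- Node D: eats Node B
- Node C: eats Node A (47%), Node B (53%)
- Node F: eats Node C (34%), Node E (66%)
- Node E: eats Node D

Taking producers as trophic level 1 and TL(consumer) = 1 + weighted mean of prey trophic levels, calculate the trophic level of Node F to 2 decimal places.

3.66

Node C: 1 + (0.47×1 + 0.53×1) = 2
Node D: 1 + 1 = 2
Node E: 1 + 2 = 3
Node F: 1 + (0.34×2 + 0.66×3) = 3.66
Node G: 1 + 3.66 = 4.66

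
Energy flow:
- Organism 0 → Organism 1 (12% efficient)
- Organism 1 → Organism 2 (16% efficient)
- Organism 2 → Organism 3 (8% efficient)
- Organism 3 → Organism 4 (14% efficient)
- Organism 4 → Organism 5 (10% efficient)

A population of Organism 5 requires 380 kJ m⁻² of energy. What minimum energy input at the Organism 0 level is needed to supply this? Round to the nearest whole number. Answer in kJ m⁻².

17671131 kJ m⁻²

Cumulative transfer efficiency: 0.12 × 0.16 × 0.08 × 0.14 × 0.1 = 0.000021504
Organism 0 energy = 380 / 0.000021504 = 17671131 kJ m⁻²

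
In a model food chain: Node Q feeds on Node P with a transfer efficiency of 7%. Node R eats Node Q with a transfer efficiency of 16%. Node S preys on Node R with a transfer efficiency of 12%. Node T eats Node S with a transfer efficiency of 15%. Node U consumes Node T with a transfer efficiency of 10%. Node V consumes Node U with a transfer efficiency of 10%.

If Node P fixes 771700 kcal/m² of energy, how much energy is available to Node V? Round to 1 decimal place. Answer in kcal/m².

Node Q: 771700 × 0.07 = 54019 kcal/m²
Node R: 54019 × 0.16 = 8643.04 kcal/m²
Node S: 8643.04 × 0.12 = 1037.1648 kcal/m²
Node T: 1037.1648 × 0.15 = 155.57472 kcal/m²
Node U: 155.57472 × 0.1 = 15.557472 kcal/m²
Node V: 15.557472 × 0.1 = 1.5557472 kcal/m²

1.6 kcal/m²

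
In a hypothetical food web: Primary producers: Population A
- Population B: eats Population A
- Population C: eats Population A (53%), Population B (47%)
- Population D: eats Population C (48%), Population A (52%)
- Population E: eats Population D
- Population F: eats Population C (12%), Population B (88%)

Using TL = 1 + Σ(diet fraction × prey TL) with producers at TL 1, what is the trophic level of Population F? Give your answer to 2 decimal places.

Population B: 1 + 1 = 2
Population C: 1 + (0.53×1 + 0.47×2) = 2.47
Population D: 1 + (0.48×2.47 + 0.52×1) = 2.7056
Population E: 1 + 2.7056 = 3.7056
Population F: 1 + (0.12×2.47 + 0.88×2) = 3.0564

3.06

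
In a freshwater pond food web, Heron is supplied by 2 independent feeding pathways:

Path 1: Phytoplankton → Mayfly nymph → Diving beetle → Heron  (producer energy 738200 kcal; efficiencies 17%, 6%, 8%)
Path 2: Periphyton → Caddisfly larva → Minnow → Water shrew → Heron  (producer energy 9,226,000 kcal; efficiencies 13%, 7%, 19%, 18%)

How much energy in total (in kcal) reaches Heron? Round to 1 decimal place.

Path 1: 738200 × 0.17 × 0.06 × 0.08 = 602.3712 kcal
Path 2: 9226000 × 0.13 × 0.07 × 0.19 × 0.18 = 2871.31572 kcal
Total at Heron: 602.3712 + 2871.31572 = 3473.68692 kcal

3473.7 kcal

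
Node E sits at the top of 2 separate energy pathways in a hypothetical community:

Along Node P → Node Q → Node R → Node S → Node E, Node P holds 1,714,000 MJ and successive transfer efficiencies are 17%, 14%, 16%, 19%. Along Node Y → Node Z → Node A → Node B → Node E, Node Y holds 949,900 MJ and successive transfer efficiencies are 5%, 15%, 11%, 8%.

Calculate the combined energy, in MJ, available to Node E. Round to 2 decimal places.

Via Node P: 1714000 × 0.17 × 0.14 × 0.16 × 0.19 = 1240.11328 MJ
Via Node Y: 949900 × 0.05 × 0.15 × 0.11 × 0.08 = 62.6934 MJ
Total at Node E: 1240.11328 + 62.6934 = 1302.80668 MJ

1302.81 MJ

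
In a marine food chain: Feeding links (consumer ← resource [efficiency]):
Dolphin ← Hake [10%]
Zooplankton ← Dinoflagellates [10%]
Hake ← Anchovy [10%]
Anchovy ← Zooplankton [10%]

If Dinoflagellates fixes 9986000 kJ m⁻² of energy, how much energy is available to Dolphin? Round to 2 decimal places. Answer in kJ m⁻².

Zooplankton: 9986000 × 0.1 = 998600 kJ m⁻²
Anchovy: 998600 × 0.1 = 99860 kJ m⁻²
Hake: 99860 × 0.1 = 9986 kJ m⁻²
Dolphin: 9986 × 0.1 = 998.6 kJ m⁻²

998.60 kJ m⁻²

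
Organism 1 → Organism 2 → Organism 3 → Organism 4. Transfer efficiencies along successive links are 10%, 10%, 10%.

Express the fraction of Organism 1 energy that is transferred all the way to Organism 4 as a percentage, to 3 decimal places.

0.100%

Product of link efficiencies: 0.1 × 0.1 × 0.1 = 0.001
As a percentage: 0.001 × 100 = 0.100%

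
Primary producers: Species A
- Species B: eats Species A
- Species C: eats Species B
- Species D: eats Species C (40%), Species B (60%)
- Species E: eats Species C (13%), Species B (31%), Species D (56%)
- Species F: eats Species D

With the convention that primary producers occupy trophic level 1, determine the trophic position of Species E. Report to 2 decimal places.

Species B: 1 + 1 = 2
Species C: 1 + 2 = 3
Species D: 1 + (0.4×3 + 0.6×2) = 3.4
Species E: 1 + (0.13×3 + 0.31×2 + 0.56×3.4) = 3.914
Species F: 1 + 3.4 = 4.4

3.91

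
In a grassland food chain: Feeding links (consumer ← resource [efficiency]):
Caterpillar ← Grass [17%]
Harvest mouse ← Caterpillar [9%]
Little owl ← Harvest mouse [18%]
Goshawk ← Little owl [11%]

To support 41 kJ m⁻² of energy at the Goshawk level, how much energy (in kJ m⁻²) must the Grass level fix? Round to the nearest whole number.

Cumulative transfer efficiency: 0.17 × 0.09 × 0.18 × 0.11 = 0.00030294
Grass energy = 41 / 0.00030294 = 135340 kJ m⁻²

135340 kJ m⁻²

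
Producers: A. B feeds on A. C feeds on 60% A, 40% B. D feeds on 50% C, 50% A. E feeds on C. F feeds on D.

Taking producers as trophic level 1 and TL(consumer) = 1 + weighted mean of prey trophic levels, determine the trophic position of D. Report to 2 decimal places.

2.70

B: 1 + 1 = 2
C: 1 + (0.6×1 + 0.4×2) = 2.4
D: 1 + (0.5×2.4 + 0.5×1) = 2.7
E: 1 + 2.4 = 3.4
F: 1 + 2.7 = 3.7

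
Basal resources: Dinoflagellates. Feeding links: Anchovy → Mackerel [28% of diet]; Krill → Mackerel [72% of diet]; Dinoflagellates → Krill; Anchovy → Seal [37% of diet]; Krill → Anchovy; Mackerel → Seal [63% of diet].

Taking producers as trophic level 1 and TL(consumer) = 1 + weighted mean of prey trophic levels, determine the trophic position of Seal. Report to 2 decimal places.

Krill: 1 + 1 = 2
Anchovy: 1 + 2 = 3
Mackerel: 1 + (0.28×3 + 0.72×2) = 3.28
Seal: 1 + (0.63×3.28 + 0.37×3) = 4.1764

4.18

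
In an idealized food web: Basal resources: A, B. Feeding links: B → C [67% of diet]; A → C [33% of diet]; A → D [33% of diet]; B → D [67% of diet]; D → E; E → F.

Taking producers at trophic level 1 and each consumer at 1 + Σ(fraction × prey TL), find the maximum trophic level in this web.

4

C: 1 + (0.67×1 + 0.33×1) = 2
D: 1 + (0.33×1 + 0.67×1) = 2
E: 1 + 2 = 3
F: 1 + 3 = 4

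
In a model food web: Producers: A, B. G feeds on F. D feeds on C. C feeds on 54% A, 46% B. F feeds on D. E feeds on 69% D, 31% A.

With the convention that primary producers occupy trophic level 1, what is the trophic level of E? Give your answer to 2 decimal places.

3.38

C: 1 + (0.54×1 + 0.46×1) = 2
D: 1 + 2 = 3
E: 1 + (0.69×3 + 0.31×1) = 3.38
F: 1 + 3 = 4
G: 1 + 4 = 5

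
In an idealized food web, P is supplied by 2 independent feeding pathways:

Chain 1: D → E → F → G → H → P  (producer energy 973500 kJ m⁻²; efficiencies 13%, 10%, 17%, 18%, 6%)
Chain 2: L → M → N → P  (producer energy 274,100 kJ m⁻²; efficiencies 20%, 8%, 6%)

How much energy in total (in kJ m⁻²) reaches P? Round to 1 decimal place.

286.4 kJ m⁻²

Chain 1: 973500 × 0.13 × 0.1 × 0.17 × 0.18 × 0.06 = 23.235498 kJ m⁻²
Chain 2: 274100 × 0.2 × 0.08 × 0.06 = 263.136 kJ m⁻²
Total at P: 23.235498 + 263.136 = 286.371498 kJ m⁻²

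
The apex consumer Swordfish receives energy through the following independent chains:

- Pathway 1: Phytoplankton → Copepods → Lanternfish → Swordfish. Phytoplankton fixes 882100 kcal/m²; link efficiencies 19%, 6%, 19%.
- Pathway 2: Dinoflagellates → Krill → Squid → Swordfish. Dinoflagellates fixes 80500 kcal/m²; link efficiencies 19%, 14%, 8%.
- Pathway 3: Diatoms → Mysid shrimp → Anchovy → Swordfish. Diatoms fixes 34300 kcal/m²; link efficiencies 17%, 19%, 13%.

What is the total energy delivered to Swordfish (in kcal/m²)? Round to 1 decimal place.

Pathway 1: 882100 × 0.19 × 0.06 × 0.19 = 1910.6286 kcal/m²
Pathway 2: 80500 × 0.19 × 0.14 × 0.08 = 171.304 kcal/m²
Pathway 3: 34300 × 0.17 × 0.19 × 0.13 = 144.0257 kcal/m²
Total at Swordfish: 1910.6286 + 171.304 + 144.0257 = 2225.9583 kcal/m²

2226.0 kcal/m²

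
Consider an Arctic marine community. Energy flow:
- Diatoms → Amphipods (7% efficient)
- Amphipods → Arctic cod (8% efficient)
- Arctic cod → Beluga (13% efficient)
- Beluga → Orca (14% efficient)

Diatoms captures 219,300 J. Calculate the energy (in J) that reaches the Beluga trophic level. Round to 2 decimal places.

159.65 J

Amphipods: 219300 × 0.07 = 15351 J
Arctic cod: 15351 × 0.08 = 1228.08 J
Beluga: 1228.08 × 0.13 = 159.6504 J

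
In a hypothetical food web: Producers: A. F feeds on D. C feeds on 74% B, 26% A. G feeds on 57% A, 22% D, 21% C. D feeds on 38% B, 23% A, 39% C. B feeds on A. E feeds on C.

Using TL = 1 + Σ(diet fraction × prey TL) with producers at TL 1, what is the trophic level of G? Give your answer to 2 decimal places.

B: 1 + 1 = 2
C: 1 + (0.74×2 + 0.26×1) = 2.74
D: 1 + (0.38×2 + 0.23×1 + 0.39×2.74) = 3.0586
E: 1 + 2.74 = 3.74
F: 1 + 3.0586 = 4.0586
G: 1 + (0.57×1 + 0.22×3.0586 + 0.21×2.74) = 2.818292

2.82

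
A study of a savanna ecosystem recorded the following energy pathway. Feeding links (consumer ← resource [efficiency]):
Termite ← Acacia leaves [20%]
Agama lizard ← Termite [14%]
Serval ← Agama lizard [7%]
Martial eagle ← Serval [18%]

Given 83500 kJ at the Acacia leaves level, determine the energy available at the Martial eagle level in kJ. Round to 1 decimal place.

29.5 kJ

Termite: 83500 × 0.2 = 16700 kJ
Agama lizard: 16700 × 0.14 = 2338 kJ
Serval: 2338 × 0.07 = 163.66 kJ
Martial eagle: 163.66 × 0.18 = 29.4588 kJ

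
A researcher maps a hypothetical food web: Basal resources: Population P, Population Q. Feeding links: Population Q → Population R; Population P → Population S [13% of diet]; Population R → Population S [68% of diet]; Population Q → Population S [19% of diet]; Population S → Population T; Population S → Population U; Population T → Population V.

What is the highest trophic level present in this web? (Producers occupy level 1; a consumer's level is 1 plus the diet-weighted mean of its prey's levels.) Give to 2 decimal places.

Population R: 1 + 1 = 2
Population S: 1 + (0.13×1 + 0.68×2 + 0.19×1) = 2.68
Population T: 1 + 2.68 = 3.68
Population U: 1 + 2.68 = 3.68
Population V: 1 + 3.68 = 4.68

4.68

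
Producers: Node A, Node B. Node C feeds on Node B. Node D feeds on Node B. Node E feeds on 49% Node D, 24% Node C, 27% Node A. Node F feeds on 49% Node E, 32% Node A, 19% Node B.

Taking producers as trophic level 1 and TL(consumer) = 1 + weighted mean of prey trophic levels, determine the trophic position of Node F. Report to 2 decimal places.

2.85

Node C: 1 + 1 = 2
Node D: 1 + 1 = 2
Node E: 1 + (0.49×2 + 0.24×2 + 0.27×1) = 2.73
Node F: 1 + (0.49×2.73 + 0.32×1 + 0.19×1) = 2.8477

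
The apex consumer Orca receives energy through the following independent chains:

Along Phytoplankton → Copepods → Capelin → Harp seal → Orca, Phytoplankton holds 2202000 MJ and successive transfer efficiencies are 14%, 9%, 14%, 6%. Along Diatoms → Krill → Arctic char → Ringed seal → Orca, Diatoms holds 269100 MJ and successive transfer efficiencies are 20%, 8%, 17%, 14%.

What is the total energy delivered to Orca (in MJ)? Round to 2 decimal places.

335.53 MJ

Via Phytoplankton: 2202000 × 0.14 × 0.09 × 0.14 × 0.06 = 233.05968 MJ
Via Diatoms: 269100 × 0.2 × 0.08 × 0.17 × 0.14 = 102.47328 MJ
Total at Orca: 233.05968 + 102.47328 = 335.53296 MJ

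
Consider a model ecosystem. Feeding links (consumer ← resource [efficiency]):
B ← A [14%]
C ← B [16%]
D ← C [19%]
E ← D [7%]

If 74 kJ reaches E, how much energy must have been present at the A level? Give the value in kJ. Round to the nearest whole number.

248389 kJ

Cumulative transfer efficiency: 0.14 × 0.16 × 0.19 × 0.07 = 0.00029792
A energy = 74 / 0.00029792 = 248389 kJ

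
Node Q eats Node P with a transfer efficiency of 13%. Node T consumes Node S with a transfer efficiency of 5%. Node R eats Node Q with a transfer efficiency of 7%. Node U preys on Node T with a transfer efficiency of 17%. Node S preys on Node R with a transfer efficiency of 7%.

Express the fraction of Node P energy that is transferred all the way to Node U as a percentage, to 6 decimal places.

0.000541%

Product of link efficiencies: 0.13 × 0.07 × 0.07 × 0.05 × 0.17 = 0.0000054145
As a percentage: 0.0000054145 × 100 = 0.000541%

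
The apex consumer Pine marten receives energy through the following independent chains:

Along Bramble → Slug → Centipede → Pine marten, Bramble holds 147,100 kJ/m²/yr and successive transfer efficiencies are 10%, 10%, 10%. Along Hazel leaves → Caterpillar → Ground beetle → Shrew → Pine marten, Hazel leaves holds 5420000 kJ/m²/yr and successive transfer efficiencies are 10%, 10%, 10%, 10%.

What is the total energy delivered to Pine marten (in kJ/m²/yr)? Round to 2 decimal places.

Via Bramble: 147100 × 0.1 × 0.1 × 0.1 = 147.1 kJ/m²/yr
Via Hazel leaves: 5420000 × 0.1 × 0.1 × 0.1 × 0.1 = 542 kJ/m²/yr
Total at Pine marten: 147.1 + 542 = 689.1 kJ/m²/yr

689.10 kJ/m²/yr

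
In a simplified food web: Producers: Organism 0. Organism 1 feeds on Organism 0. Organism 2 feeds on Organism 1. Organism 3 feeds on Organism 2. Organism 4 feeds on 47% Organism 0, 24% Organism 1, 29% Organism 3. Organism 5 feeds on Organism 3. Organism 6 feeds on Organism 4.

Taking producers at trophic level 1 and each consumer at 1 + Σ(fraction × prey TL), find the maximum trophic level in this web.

Organism 1: 1 + 1 = 2
Organism 2: 1 + 2 = 3
Organism 3: 1 + 3 = 4
Organism 4: 1 + (0.47×1 + 0.24×2 + 0.29×4) = 3.11
Organism 5: 1 + 4 = 5
Organism 6: 1 + 3.11 = 4.11

5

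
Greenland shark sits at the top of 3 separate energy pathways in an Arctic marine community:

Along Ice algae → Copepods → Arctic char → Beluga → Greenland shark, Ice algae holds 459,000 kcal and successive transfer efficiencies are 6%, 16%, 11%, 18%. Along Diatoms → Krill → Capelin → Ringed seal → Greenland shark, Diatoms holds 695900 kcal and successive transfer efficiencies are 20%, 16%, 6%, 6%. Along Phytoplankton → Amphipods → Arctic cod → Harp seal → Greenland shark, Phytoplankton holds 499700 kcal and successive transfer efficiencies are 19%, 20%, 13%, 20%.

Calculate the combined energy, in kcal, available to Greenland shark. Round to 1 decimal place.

Via Ice algae: 459000 × 0.06 × 0.16 × 0.11 × 0.18 = 87.24672 kcal
Via Diatoms: 695900 × 0.2 × 0.16 × 0.06 × 0.06 = 80.16768 kcal
Via Phytoplankton: 499700 × 0.19 × 0.2 × 0.13 × 0.2 = 493.7036 kcal
Total at Greenland shark: 87.24672 + 80.16768 + 493.7036 = 661.118 kcal

661.1 kcal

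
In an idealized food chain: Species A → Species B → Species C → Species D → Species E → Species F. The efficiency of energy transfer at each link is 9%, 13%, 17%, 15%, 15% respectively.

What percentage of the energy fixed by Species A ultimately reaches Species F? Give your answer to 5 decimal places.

Product of link efficiencies: 0.09 × 0.13 × 0.17 × 0.15 × 0.15 = 0.0000447525
As a percentage: 0.0000447525 × 100 = 0.00448%

0.00448%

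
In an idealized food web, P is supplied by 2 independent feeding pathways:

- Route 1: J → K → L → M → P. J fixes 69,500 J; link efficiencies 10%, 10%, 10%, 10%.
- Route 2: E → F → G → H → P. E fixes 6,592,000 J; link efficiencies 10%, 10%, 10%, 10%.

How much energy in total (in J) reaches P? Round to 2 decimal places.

Route 1: 69500 × 0.1 × 0.1 × 0.1 × 0.1 = 6.95 J
Route 2: 6592000 × 0.1 × 0.1 × 0.1 × 0.1 = 659.2 J
Total at P: 6.95 + 659.2 = 666.15 J

666.15 J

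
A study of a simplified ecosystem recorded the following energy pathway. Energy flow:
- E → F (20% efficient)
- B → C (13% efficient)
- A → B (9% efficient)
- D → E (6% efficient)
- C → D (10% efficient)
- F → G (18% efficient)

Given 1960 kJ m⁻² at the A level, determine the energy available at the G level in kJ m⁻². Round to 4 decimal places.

0.0050 kJ m⁻²

B: 1960 × 0.09 = 176.4 kJ m⁻²
C: 176.4 × 0.13 = 22.932 kJ m⁻²
D: 22.932 × 0.1 = 2.2932 kJ m⁻²
E: 2.2932 × 0.06 = 0.137592 kJ m⁻²
F: 0.137592 × 0.2 = 0.0275184 kJ m⁻²
G: 0.0275184 × 0.18 = 0.004953312 kJ m⁻²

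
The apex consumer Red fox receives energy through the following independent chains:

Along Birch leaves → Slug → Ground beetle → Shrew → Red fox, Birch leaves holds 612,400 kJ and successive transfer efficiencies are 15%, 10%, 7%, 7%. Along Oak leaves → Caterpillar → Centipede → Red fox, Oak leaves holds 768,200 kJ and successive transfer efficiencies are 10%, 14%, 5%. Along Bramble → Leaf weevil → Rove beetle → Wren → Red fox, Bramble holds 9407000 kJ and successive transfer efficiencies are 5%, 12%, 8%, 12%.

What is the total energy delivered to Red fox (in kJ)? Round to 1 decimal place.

1124.6 kJ

Via Birch leaves: 612400 × 0.15 × 0.1 × 0.07 × 0.07 = 45.0114 kJ
Via Oak leaves: 768200 × 0.1 × 0.14 × 0.05 = 537.74 kJ
Via Bramble: 9407000 × 0.05 × 0.12 × 0.08 × 0.12 = 541.8432 kJ
Total at Red fox: 45.0114 + 537.74 + 541.8432 = 1124.5946 kJ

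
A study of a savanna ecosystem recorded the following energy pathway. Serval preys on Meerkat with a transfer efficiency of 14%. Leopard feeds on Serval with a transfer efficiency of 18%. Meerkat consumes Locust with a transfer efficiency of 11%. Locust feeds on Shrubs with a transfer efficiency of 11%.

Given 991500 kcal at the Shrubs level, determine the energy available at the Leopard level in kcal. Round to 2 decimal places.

302.33 kcal

Locust: 991500 × 0.11 = 109065 kcal
Meerkat: 109065 × 0.11 = 11997.15 kcal
Serval: 11997.15 × 0.14 = 1679.601 kcal
Leopard: 1679.601 × 0.18 = 302.32818 kcal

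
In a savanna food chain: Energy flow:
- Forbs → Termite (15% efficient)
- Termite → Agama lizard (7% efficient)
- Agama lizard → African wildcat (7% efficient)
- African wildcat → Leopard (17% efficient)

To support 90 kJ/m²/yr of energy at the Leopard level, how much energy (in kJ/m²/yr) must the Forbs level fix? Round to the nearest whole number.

720288 kJ/m²/yr

Cumulative transfer efficiency: 0.15 × 0.07 × 0.07 × 0.17 = 0.00012495
Forbs energy = 90 / 0.00012495 = 720288 kJ/m²/yr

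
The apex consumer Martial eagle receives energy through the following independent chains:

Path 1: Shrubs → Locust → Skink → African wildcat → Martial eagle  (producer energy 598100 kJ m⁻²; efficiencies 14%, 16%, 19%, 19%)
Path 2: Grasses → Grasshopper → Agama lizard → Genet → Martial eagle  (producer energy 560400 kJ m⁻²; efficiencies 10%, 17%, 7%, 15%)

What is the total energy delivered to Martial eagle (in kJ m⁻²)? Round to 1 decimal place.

Path 1: 598100 × 0.14 × 0.16 × 0.19 × 0.19 = 483.647584 kJ m⁻²
Path 2: 560400 × 0.1 × 0.17 × 0.07 × 0.15 = 100.0314 kJ m⁻²
Total at Martial eagle: 483.647584 + 100.0314 = 583.678984 kJ m⁻²

583.7 kJ m⁻²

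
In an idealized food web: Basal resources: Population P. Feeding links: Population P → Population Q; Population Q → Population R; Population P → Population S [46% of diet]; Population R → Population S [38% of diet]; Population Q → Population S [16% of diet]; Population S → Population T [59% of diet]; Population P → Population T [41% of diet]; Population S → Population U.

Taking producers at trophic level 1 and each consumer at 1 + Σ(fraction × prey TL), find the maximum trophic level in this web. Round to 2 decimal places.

3.92

Population Q: 1 + 1 = 2
Population R: 1 + 2 = 3
Population S: 1 + (0.46×1 + 0.38×3 + 0.16×2) = 2.92
Population T: 1 + (0.59×2.92 + 0.41×1) = 3.1328
Population U: 1 + 2.92 = 3.92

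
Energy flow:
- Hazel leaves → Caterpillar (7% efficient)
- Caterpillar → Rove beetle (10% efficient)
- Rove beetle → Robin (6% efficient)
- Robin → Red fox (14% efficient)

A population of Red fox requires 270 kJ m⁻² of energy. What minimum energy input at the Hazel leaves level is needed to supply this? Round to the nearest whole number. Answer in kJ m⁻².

4591837 kJ m⁻²

Cumulative transfer efficiency: 0.07 × 0.1 × 0.06 × 0.14 = 0.0000588
Hazel leaves energy = 270 / 0.0000588 = 4591837 kJ m⁻²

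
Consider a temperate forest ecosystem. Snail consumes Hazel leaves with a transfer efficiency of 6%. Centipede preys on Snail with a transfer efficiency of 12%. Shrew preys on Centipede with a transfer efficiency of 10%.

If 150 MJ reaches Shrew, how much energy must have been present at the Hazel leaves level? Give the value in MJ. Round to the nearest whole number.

Cumulative transfer efficiency: 0.06 × 0.12 × 0.1 = 0.00072
Hazel leaves energy = 150 / 0.00072 = 208333 MJ

208333 MJ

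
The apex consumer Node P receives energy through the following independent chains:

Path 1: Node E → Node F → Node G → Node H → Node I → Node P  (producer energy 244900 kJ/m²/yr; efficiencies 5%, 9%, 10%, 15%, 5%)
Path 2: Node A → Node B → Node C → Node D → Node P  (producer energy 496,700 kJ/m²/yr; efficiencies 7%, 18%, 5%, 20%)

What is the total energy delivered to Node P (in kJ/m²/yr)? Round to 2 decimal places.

63.41 kJ/m²/yr

Path 1: 244900 × 0.05 × 0.09 × 0.1 × 0.15 × 0.05 = 0.8265375 kJ/m²/yr
Path 2: 496700 × 0.07 × 0.18 × 0.05 × 0.2 = 62.5842 kJ/m²/yr
Total at Node P: 0.8265375 + 62.5842 = 63.4107375 kJ/m²/yr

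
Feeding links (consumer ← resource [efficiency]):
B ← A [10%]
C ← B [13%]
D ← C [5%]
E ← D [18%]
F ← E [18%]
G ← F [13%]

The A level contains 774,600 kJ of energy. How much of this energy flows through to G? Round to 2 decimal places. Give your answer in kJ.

B: 774600 × 0.1 = 77460 kJ
C: 77460 × 0.13 = 10069.8 kJ
D: 10069.8 × 0.05 = 503.49 kJ
E: 503.49 × 0.18 = 90.6282 kJ
F: 90.6282 × 0.18 = 16.313076 kJ
G: 16.313076 × 0.13 = 2.12069988 kJ

2.12 kJ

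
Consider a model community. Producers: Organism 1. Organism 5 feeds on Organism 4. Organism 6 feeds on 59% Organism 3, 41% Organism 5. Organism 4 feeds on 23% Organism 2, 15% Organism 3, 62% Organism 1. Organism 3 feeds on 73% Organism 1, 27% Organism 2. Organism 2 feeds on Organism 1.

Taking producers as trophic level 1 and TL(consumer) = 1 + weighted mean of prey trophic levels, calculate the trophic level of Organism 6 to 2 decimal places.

3.74

Organism 2: 1 + 1 = 2
Organism 3: 1 + (0.73×1 + 0.27×2) = 2.27
Organism 4: 1 + (0.23×2 + 0.15×2.27 + 0.62×1) = 2.4205
Organism 5: 1 + 2.4205 = 3.4205
Organism 6: 1 + (0.59×2.27 + 0.41×3.4205) = 3.741705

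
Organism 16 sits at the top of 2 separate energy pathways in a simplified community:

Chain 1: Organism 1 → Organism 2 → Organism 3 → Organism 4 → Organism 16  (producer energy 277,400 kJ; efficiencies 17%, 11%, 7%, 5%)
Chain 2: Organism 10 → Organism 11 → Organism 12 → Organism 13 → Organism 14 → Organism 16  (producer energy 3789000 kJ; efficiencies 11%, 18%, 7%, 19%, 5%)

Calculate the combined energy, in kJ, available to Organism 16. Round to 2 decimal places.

68.05 kJ

Chain 1: 277400 × 0.17 × 0.11 × 0.07 × 0.05 = 18.15583 kJ
Chain 2: 3789000 × 0.11 × 0.18 × 0.07 × 0.19 × 0.05 = 49.889763 kJ
Total at Organism 16: 18.15583 + 49.889763 = 68.045593 kJ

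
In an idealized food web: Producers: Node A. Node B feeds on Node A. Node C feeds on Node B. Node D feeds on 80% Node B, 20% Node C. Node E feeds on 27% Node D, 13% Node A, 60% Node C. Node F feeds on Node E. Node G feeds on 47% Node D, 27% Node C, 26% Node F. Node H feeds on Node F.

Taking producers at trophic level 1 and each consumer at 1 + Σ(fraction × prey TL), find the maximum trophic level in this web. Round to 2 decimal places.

5.79

Node B: 1 + 1 = 2
Node C: 1 + 2 = 3
Node D: 1 + (0.8×2 + 0.2×3) = 3.2
Node E: 1 + (0.27×3.2 + 0.13×1 + 0.6×3) = 3.794
Node F: 1 + 3.794 = 4.794
Node G: 1 + (0.47×3.2 + 0.27×3 + 0.26×4.794) = 4.56044
Node H: 1 + 4.794 = 5.794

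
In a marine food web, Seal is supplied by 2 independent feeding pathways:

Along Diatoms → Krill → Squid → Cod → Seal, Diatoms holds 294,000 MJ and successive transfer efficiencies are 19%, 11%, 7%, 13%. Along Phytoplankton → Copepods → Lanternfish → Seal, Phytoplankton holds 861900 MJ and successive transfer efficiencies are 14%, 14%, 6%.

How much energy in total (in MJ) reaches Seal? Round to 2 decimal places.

Via Diatoms: 294000 × 0.19 × 0.11 × 0.07 × 0.13 = 55.91586 MJ
Via Phytoplankton: 861900 × 0.14 × 0.14 × 0.06 = 1013.5944 MJ
Total at Seal: 55.91586 + 1013.5944 = 1069.51026 MJ

1069.51 MJ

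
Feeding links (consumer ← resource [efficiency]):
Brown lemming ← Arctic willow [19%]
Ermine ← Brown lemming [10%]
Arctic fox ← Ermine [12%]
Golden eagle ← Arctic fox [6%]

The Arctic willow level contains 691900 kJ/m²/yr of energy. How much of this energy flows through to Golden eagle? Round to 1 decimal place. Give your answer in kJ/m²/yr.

Brown lemming: 691900 × 0.19 = 131461 kJ/m²/yr
Ermine: 131461 × 0.1 = 13146.1 kJ/m²/yr
Arctic fox: 13146.1 × 0.12 = 1577.532 kJ/m²/yr
Golden eagle: 1577.532 × 0.06 = 94.65192 kJ/m²/yr

94.7 kJ/m²/yr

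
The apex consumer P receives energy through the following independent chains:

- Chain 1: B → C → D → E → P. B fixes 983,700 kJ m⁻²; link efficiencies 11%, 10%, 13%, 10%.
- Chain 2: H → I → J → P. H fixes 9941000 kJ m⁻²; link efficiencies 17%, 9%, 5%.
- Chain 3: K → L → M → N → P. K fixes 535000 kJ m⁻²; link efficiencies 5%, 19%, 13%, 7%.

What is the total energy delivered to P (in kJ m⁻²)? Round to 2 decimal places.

7791.78 kJ m⁻²

Chain 1: 983700 × 0.11 × 0.1 × 0.13 × 0.1 = 140.6691 kJ m⁻²
Chain 2: 9941000 × 0.17 × 0.09 × 0.05 = 7604.865 kJ m⁻²
Chain 3: 535000 × 0.05 × 0.19 × 0.13 × 0.07 = 46.25075 kJ m⁻²
Total at P: 140.6691 + 7604.865 + 46.25075 = 7791.78485 kJ m⁻²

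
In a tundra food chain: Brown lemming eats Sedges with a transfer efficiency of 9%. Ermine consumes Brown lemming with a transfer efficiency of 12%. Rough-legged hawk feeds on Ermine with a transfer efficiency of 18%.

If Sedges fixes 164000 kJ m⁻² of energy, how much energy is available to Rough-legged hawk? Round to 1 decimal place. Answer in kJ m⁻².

Brown lemming: 164000 × 0.09 = 14760 kJ m⁻²
Ermine: 14760 × 0.12 = 1771.2 kJ m⁻²
Rough-legged hawk: 1771.2 × 0.18 = 318.816 kJ m⁻²

318.8 kJ m⁻²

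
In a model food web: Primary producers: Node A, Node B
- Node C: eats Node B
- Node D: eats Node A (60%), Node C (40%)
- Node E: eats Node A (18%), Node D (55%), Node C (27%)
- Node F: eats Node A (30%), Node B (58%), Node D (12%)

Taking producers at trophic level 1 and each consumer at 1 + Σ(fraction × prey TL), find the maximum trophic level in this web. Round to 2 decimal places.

3.04

Node C: 1 + 1 = 2
Node D: 1 + (0.6×1 + 0.4×2) = 2.4
Node E: 1 + (0.18×1 + 0.55×2.4 + 0.27×2) = 3.04
Node F: 1 + (0.3×1 + 0.58×1 + 0.12×2.4) = 2.168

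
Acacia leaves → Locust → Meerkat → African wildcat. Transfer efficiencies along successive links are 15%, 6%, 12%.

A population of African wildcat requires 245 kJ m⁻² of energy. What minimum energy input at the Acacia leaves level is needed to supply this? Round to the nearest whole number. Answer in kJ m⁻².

226852 kJ m⁻²

Cumulative transfer efficiency: 0.15 × 0.06 × 0.12 = 0.00108
Acacia leaves energy = 245 / 0.00108 = 226852 kJ m⁻²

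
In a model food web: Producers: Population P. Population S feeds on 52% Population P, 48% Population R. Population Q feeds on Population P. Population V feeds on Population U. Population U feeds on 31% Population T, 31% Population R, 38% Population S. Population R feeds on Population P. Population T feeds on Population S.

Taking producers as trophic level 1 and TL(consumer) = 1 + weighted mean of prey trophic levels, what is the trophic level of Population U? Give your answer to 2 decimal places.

Population Q: 1 + 1 = 2
Population R: 1 + 1 = 2
Population S: 1 + (0.52×1 + 0.48×2) = 2.48
Population T: 1 + 2.48 = 3.48
Population U: 1 + (0.31×3.48 + 0.31×2 + 0.38×2.48) = 3.6412
Population V: 1 + 3.6412 = 4.6412

3.64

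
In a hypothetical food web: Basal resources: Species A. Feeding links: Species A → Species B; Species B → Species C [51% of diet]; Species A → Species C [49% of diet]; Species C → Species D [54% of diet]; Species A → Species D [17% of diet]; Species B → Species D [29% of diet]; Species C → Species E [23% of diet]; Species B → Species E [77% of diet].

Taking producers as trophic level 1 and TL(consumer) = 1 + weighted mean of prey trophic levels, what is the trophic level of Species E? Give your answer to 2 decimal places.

Species B: 1 + 1 = 2
Species C: 1 + (0.51×2 + 0.49×1) = 2.51
Species D: 1 + (0.54×2.51 + 0.17×1 + 0.29×2) = 3.1054
Species E: 1 + (0.23×2.51 + 0.77×2) = 3.1173

3.12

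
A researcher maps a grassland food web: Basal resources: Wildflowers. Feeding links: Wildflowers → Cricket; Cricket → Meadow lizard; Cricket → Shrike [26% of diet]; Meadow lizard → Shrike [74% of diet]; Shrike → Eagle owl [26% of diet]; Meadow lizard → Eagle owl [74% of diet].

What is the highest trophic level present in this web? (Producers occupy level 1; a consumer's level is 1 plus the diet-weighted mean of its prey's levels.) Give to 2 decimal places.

4.19

Cricket: 1 + 1 = 2
Meadow lizard: 1 + 2 = 3
Shrike: 1 + (0.26×2 + 0.74×3) = 3.74
Eagle owl: 1 + (0.26×3.74 + 0.74×3) = 4.1924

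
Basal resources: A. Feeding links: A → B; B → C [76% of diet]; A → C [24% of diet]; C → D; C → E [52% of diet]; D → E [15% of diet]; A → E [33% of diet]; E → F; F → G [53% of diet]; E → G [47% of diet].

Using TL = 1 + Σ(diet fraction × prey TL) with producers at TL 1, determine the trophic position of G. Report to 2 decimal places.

B: 1 + 1 = 2
C: 1 + (0.76×2 + 0.24×1) = 2.76
D: 1 + 2.76 = 3.76
E: 1 + (0.52×2.76 + 0.15×3.76 + 0.33×1) = 3.3292
F: 1 + 3.3292 = 4.3292
G: 1 + (0.53×4.3292 + 0.47×3.3292) = 4.8592

4.86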